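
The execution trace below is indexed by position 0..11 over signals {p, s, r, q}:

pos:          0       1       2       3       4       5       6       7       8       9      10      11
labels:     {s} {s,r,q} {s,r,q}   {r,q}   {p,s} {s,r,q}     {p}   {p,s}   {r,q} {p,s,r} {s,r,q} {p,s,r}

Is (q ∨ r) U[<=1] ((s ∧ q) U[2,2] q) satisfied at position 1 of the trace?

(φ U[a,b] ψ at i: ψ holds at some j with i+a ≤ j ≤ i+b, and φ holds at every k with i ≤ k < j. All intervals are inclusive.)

Need some j in [1,2] with ((s ∧ q) U[2,2] q), and (q ∨ r) at every k in [1,j-1].
  j=1: ((s ∧ q) U[2,2] q) holds; no prefix to check → satisfied.

Yes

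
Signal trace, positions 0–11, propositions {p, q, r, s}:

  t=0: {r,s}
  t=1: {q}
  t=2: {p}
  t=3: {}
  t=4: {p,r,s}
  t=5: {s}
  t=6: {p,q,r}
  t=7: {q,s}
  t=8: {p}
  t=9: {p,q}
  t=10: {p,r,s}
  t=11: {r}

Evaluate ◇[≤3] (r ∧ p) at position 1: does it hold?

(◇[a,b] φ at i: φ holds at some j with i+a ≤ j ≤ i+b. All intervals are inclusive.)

Check (r ∧ p) at each j in [1,4]:
  j=1: false
  j=2: false
  j=3: false
  j=4: true
Found at j=4 → formula holds.

Holds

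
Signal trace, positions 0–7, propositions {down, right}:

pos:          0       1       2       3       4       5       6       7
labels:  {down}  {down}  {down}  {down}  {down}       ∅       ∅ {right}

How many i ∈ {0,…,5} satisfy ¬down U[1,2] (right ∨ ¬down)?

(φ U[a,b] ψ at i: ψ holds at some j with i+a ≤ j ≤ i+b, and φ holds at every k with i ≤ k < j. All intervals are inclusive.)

Evaluate at each i in [0,5]:
  i=0: ✗ (no rhs in [1,2])
  i=1: ✗ (no rhs in [2,3])
  i=2: ✗ (no rhs in [3,4])
  i=3: ✗ (lhs fails at k=3 before rhs at j=5)
  i=4: ✗ (lhs fails at k=4 before rhs at j=5)
  i=5: ✓ (rhs at j=6; lhs holds on [5,5])
Positions where it holds: {5} → 1.

1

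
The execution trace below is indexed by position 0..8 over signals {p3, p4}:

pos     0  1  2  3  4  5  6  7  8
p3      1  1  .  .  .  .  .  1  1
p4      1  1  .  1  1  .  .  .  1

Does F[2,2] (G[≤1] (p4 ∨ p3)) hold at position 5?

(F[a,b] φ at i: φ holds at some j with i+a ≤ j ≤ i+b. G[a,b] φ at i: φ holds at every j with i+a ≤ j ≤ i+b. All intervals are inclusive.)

Yes

Check G[≤1] (p4 ∨ p3) at each j in [7,7]:
  j=7: holds on [7,8]
Found at j=7 → formula holds.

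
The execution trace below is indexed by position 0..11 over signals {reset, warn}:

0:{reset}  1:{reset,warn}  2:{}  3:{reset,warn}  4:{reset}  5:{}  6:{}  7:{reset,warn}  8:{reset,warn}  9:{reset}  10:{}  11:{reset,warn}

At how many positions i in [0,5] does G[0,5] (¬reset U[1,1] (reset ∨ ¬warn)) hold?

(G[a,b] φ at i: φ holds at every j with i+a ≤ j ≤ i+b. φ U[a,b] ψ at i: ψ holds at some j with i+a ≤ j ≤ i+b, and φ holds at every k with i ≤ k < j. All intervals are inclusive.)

0

Evaluate at each i in [0,5]:
  i=0: ✗ (fails at j=0)
  i=1: ✗ (fails at j=1)
  i=2: ✗ (fails at j=3)
  i=3: ✗ (fails at j=3)
  i=4: ✗ (fails at j=4)
  i=5: ✗ (fails at j=7)
Positions where it holds: {} → 0.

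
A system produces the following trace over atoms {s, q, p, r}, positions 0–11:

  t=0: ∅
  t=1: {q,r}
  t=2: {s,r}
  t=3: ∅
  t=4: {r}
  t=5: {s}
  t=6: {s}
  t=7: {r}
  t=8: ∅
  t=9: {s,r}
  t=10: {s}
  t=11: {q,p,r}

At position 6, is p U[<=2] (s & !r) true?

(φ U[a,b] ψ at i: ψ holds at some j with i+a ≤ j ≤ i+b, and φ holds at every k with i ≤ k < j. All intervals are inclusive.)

Need some j in [6,8] with (s & !r), and p at every k in [6,j-1].
  j=6: (s & !r) holds; no prefix to check → satisfied.

Yes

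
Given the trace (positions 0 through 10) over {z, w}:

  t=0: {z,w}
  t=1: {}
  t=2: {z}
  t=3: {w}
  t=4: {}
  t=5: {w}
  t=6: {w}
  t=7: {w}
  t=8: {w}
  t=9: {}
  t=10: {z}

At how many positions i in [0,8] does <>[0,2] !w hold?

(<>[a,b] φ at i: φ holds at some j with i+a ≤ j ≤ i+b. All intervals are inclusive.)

7

Evaluate at each i in [0,8]:
  i=0: ✓ (witness j=1)
  i=1: ✓ (witness j=1)
  i=2: ✓ (witness j=2)
  i=3: ✓ (witness j=4)
  i=4: ✓ (witness j=4)
  i=5: ✗ (none in [5,7])
  i=6: ✗ (none in [6,8])
  i=7: ✓ (witness j=9)
  i=8: ✓ (witness j=9)
Positions where it holds: {0, 1, 2, 3, 4, 7, 8} → 7.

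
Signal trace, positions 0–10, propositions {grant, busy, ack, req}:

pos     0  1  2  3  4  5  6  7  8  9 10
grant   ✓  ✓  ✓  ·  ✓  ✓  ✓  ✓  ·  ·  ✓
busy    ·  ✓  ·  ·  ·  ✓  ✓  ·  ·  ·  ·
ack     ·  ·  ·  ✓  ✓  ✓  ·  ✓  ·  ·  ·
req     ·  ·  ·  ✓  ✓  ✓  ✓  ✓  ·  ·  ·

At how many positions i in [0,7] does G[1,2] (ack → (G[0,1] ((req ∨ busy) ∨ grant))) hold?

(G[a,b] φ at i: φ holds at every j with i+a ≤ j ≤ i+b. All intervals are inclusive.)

Evaluate at each i in [0,7]:
  i=0: ✓ (all of [1,2])
  i=1: ✓ (all of [2,3])
  i=2: ✓ (all of [3,4])
  i=3: ✓ (all of [4,5])
  i=4: ✓ (all of [5,6])
  i=5: ✗ (fails at j=7)
  i=6: ✗ (fails at j=7)
  i=7: ✓ (all of [8,9])
Positions where it holds: {0, 1, 2, 3, 4, 7} → 6.

6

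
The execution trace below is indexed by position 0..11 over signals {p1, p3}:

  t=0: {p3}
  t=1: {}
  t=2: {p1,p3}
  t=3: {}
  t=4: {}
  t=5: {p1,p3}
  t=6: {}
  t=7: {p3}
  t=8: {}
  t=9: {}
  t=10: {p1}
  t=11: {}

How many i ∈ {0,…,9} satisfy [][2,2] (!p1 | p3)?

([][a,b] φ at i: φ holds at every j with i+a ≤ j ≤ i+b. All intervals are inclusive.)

9

Evaluate at each i in [0,9]:
  i=0: ✓ (all of [2,2])
  i=1: ✓ (all of [3,3])
  i=2: ✓ (all of [4,4])
  i=3: ✓ (all of [5,5])
  i=4: ✓ (all of [6,6])
  i=5: ✓ (all of [7,7])
  i=6: ✓ (all of [8,8])
  i=7: ✓ (all of [9,9])
  i=8: ✗ (fails at j=10)
  i=9: ✓ (all of [11,11])
Positions where it holds: {0, 1, 2, 3, 4, 5, 6, 7, 9} → 9.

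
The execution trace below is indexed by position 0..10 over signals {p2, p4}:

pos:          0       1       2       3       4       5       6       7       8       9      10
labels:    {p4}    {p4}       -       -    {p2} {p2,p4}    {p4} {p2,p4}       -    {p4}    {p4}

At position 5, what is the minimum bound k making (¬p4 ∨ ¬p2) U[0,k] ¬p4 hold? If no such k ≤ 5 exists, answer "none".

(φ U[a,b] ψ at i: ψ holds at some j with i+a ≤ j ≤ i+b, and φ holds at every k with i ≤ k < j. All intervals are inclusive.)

none

Need earliest j ≥ 5 with ¬p4, and (¬p4 ∨ ¬p2) at every k in [5,j-1].
  j=5: rhs fails.
  j=6: rhs fails.
  j=7: rhs fails.
  j=8: rhs holds but lhs fails at k=5.
  j=9: rhs fails.
  j=10: rhs fails.
No witness within the range → none.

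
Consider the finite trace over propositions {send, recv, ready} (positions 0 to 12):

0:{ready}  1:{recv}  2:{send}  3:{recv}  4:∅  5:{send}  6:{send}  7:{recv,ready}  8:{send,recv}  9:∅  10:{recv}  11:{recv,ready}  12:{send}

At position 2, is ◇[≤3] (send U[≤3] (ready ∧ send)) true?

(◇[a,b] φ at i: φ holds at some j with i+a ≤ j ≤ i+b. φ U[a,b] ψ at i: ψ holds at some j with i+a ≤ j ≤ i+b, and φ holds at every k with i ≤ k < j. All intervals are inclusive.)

Check (send U[≤3] (ready ∧ send)) at each j in [2,5]:
  j=2: fails
  j=3: fails
  j=4: fails
  j=5: fails
No position in the window satisfies it → formula fails.

Does not hold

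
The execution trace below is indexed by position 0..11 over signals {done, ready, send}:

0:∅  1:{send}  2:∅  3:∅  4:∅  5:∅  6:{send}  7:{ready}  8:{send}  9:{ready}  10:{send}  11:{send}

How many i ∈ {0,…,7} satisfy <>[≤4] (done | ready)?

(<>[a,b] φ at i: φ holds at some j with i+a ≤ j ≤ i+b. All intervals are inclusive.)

5

Evaluate at each i in [0,7]:
  i=0: ✗ (none in [0,4])
  i=1: ✗ (none in [1,5])
  i=2: ✗ (none in [2,6])
  i=3: ✓ (witness j=7)
  i=4: ✓ (witness j=7)
  i=5: ✓ (witness j=7)
  i=6: ✓ (witness j=7)
  i=7: ✓ (witness j=7)
Positions where it holds: {3, 4, 5, 6, 7} → 5.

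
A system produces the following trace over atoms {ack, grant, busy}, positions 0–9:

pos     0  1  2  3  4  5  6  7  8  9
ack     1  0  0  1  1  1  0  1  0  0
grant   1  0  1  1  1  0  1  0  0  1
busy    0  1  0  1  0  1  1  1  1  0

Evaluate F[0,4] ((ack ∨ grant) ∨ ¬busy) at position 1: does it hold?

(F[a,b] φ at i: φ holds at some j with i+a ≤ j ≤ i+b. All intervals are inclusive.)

True

Check ((ack ∨ grant) ∨ ¬busy) at each j in [1,5]:
  j=1: false
  j=2: true
  j=3: true
  j=4: true
  j=5: true
Found at j=2 → formula holds.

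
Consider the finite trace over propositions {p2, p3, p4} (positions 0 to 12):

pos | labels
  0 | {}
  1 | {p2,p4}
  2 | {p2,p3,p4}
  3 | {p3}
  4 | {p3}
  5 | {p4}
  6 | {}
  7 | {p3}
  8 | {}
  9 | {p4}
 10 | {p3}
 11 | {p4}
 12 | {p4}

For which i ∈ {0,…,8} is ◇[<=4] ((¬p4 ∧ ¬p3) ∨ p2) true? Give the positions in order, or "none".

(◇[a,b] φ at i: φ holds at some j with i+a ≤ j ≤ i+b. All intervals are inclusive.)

0, 1, 2, 3, 4, 5, 6, 7, 8

Evaluate at each i in [0,8]:
  i=0: ✓ (witness j=0)
  i=1: ✓ (witness j=1)
  i=2: ✓ (witness j=2)
  i=3: ✓ (witness j=6)
  i=4: ✓ (witness j=6)
  i=5: ✓ (witness j=6)
  i=6: ✓ (witness j=6)
  i=7: ✓ (witness j=8)
  i=8: ✓ (witness j=8)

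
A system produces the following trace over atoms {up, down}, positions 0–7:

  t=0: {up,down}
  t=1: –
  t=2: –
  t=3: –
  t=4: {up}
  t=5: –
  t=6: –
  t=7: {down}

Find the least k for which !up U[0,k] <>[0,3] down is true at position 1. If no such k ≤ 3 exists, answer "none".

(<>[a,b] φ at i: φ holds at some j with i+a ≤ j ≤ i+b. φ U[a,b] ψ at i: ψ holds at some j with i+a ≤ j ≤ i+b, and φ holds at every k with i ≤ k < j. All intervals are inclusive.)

Need earliest j ≥ 1 with <>[0,3] down, and !up at every k in [1,j-1].
  j=1: rhs fails.
  j=2: rhs fails.
  j=3: rhs fails.
  j=4: rhs holds; lhs holds on [1,3]. k = 3.

3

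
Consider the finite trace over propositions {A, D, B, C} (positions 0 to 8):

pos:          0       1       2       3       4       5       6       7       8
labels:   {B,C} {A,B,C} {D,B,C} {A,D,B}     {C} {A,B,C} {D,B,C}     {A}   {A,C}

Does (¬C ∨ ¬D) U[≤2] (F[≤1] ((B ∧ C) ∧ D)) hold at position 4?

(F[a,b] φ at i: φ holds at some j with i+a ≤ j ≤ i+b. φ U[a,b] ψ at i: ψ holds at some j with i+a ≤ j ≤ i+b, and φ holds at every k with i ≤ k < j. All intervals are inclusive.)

Need some j in [4,6] with F[≤1] ((B ∧ C) ∧ D), and (¬C ∨ ¬D) at every k in [4,j-1].
  j=4: F[≤1] ((B ∧ C) ∧ D) — fails (none in [4,5]).
  j=5: F[≤1] ((B ∧ C) ∧ D) holds; (¬C ∨ ¬D) holds at every k in [4,4] → satisfied.

Holds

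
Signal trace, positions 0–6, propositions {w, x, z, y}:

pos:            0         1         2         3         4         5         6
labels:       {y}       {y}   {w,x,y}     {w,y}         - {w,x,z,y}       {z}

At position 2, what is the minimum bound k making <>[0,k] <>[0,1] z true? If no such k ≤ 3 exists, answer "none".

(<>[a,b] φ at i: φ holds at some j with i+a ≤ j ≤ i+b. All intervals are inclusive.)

Scan j = 2,3,… for <>[0,1] z:
  j=2: fails
  j=3: fails
  j=4: holds
First hit at j=4, so smallest k = 4-2 = 2.

2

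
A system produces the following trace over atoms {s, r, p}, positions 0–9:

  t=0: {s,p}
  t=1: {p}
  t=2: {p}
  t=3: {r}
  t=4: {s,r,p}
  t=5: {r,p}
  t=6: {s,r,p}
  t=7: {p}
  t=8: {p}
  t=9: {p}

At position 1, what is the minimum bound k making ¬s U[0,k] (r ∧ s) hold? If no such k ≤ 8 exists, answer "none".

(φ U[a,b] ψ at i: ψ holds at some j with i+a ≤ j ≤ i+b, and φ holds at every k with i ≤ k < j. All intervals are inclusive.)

3

Need earliest j ≥ 1 with (r ∧ s), and ¬s at every k in [1,j-1].
  j=1: rhs fails.
  j=2: rhs fails.
  j=3: rhs fails.
  j=4: rhs holds; lhs holds on [1,3]. k = 3.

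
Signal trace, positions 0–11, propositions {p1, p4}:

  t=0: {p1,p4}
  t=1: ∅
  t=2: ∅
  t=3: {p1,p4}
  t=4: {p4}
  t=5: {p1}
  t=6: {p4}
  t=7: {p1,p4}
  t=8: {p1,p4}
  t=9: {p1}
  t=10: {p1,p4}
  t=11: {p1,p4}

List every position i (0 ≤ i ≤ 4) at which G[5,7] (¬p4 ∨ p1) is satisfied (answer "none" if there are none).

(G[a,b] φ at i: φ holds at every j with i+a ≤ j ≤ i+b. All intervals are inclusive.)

Evaluate at each i in [0,4]:
  i=0: ✗ (fails at j=6)
  i=1: ✗ (fails at j=6)
  i=2: ✓ (all of [7,9])
  i=3: ✓ (all of [8,10])
  i=4: ✓ (all of [9,11])

2, 3, 4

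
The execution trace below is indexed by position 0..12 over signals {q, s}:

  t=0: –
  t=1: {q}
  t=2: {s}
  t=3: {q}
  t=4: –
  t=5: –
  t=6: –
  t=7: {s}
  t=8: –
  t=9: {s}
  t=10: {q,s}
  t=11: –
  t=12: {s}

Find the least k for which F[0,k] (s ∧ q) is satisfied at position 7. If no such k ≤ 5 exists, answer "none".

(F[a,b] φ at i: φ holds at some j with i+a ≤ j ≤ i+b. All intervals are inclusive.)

Scan j = 7,8,… for (s ∧ q):
  j=7: fails
  j=8: fails
  j=9: fails
  j=10: holds
First hit at j=10, so smallest k = 10-7 = 3.

3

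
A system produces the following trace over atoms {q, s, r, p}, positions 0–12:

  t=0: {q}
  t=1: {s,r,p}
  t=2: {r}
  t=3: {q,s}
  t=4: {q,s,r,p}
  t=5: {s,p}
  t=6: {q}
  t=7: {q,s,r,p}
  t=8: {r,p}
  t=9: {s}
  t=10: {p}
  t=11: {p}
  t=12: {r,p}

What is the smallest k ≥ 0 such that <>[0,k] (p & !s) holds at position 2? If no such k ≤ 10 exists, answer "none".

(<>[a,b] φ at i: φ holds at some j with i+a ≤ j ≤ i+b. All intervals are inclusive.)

Scan j = 2,3,… for (p & !s):
  j=2: fails
  j=3: fails
  j=4: fails
  j=5: fails
  j=6: fails
  j=7: fails
  j=8: holds
First hit at j=8, so smallest k = 8-2 = 6.

6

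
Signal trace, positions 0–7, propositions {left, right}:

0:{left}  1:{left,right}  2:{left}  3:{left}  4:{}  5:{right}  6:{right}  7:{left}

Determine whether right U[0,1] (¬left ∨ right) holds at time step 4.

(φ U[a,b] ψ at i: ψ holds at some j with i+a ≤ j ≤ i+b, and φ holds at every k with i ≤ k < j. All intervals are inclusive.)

Holds

Need some j in [4,5] with (¬left ∨ right), and right at every k in [4,j-1].
  j=4: (¬left ∨ right) holds; no prefix to check → satisfied.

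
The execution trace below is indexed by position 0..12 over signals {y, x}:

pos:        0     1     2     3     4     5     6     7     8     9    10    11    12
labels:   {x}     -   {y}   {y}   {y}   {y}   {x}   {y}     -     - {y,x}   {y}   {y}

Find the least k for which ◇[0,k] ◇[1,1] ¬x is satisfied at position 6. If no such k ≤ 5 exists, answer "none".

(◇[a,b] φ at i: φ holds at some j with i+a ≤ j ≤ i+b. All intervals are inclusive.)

Scan j = 6,7,… for ◇[1,1] ¬x:
  j=6: holds
First hit at j=6, so smallest k = 6-6 = 0.

0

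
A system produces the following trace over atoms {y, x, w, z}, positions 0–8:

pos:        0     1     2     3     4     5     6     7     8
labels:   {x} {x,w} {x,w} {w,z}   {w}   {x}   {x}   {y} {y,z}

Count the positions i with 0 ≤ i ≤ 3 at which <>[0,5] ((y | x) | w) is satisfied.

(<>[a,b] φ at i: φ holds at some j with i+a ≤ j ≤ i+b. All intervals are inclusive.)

Evaluate at each i in [0,3]:
  i=0: ✓ (witness j=0)
  i=1: ✓ (witness j=1)
  i=2: ✓ (witness j=2)
  i=3: ✓ (witness j=3)
Positions where it holds: {0, 1, 2, 3} → 4.

4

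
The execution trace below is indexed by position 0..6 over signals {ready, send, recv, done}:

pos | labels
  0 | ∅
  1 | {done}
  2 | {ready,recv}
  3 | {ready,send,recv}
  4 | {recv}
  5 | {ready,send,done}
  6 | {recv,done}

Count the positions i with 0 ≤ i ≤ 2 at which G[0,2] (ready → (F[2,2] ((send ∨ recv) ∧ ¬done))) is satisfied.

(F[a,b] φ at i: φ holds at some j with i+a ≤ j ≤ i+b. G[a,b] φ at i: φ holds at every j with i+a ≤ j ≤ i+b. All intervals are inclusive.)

1

Evaluate at each i in [0,2]:
  i=0: ✓ (all of [0,2])
  i=1: ✗ (fails at j=3)
  i=2: ✗ (fails at j=3)
Positions where it holds: {0} → 1.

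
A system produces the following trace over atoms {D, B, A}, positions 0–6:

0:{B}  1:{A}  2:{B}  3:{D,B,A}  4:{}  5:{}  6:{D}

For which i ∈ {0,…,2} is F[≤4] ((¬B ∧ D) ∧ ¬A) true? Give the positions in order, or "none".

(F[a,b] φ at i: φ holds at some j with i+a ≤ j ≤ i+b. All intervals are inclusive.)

2

Evaluate at each i in [0,2]:
  i=0: ✗ (none in [0,4])
  i=1: ✗ (none in [1,5])
  i=2: ✓ (witness j=6)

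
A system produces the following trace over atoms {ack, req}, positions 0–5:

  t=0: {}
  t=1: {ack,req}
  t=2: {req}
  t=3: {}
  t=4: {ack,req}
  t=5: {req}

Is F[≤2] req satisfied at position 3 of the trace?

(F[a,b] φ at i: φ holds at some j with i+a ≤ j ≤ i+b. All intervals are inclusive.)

Check req at each j in [3,5]:
  j=3: false
  j=4: true
  j=5: true
Found at j=4 → formula holds.

Holds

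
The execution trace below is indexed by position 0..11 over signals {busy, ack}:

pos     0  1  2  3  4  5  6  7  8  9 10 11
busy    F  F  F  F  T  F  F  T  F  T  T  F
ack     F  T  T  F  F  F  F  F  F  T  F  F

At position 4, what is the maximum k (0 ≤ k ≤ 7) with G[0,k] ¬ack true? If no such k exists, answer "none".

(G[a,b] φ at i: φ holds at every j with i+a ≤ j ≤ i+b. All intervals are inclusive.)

¬ack must hold from j=4 onward; find where it first fails.
  j=4: holds
  j=5: holds
  j=6: holds
  j=7: holds
  j=8: holds
  j=9: fails
Holds on [4,8], so largest k = 4.

4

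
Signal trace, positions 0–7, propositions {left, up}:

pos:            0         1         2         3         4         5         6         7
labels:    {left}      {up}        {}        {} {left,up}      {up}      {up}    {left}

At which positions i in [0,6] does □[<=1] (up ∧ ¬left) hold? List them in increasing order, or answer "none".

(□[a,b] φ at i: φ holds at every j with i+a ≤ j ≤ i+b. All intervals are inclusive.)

Evaluate at each i in [0,6]:
  i=0: ✗ (fails at j=0)
  i=1: ✗ (fails at j=2)
  i=2: ✗ (fails at j=2)
  i=3: ✗ (fails at j=3)
  i=4: ✗ (fails at j=4)
  i=5: ✓ (all of [5,6])
  i=6: ✗ (fails at j=7)

5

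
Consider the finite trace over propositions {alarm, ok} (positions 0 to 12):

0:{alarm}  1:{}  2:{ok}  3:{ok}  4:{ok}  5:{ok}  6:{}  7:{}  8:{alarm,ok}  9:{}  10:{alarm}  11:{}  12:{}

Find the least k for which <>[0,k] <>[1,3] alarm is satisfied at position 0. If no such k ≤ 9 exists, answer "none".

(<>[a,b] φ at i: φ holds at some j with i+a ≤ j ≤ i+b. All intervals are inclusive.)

Scan j = 0,1,… for <>[1,3] alarm:
  j=0: fails
  j=1: fails
  j=2: fails
  j=3: fails
  j=4: fails
  j=5: holds
First hit at j=5, so smallest k = 5-0 = 5.

5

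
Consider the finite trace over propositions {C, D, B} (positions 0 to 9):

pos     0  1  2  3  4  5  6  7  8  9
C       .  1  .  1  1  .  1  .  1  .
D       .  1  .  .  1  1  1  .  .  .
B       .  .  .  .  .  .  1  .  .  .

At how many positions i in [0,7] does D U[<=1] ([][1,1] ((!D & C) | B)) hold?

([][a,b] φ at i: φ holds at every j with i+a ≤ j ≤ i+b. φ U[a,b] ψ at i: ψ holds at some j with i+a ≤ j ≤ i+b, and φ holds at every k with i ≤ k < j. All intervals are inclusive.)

6

Evaluate at each i in [0,7]:
  i=0: ✗ (no rhs in [0,1])
  i=1: ✓ (rhs at j=2; lhs holds on [1,1])
  i=2: ✓ (rhs at j=2)
  i=3: ✗ (no rhs in [3,4])
  i=4: ✓ (rhs at j=5; lhs holds on [4,4])
  i=5: ✓ (rhs at j=5)
  i=6: ✓ (rhs at j=7; lhs holds on [6,6])
  i=7: ✓ (rhs at j=7)
Positions where it holds: {1, 2, 4, 5, 6, 7} → 6.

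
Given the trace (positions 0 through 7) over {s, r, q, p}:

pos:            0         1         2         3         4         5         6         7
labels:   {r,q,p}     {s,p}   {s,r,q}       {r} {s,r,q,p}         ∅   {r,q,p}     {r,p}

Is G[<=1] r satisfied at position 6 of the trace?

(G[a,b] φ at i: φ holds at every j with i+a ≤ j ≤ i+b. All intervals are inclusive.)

Check r at every j in [6,7]:
  j=6: true
  j=7: true
All positions satisfy it → formula holds.

Holds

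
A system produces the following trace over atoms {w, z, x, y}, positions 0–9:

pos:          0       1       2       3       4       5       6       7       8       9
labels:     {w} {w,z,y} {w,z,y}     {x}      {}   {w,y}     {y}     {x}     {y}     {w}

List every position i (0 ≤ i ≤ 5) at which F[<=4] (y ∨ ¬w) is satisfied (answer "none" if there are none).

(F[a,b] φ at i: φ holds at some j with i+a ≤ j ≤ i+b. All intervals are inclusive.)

0, 1, 2, 3, 4, 5

Evaluate at each i in [0,5]:
  i=0: ✓ (witness j=1)
  i=1: ✓ (witness j=1)
  i=2: ✓ (witness j=2)
  i=3: ✓ (witness j=3)
  i=4: ✓ (witness j=4)
  i=5: ✓ (witness j=5)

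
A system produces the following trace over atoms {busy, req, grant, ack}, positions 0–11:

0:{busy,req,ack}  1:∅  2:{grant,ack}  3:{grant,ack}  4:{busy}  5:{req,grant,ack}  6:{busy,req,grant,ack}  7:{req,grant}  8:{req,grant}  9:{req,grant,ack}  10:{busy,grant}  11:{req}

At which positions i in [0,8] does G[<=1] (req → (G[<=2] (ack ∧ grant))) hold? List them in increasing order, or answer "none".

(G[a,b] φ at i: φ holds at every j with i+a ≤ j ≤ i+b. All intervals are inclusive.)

1, 2, 3

Evaluate at each i in [0,8]:
  i=0: ✗ (fails at j=0)
  i=1: ✓ (all of [1,2])
  i=2: ✓ (all of [2,3])
  i=3: ✓ (all of [3,4])
  i=4: ✗ (fails at j=5)
  i=5: ✗ (fails at j=5)
  i=6: ✗ (fails at j=6)
  i=7: ✗ (fails at j=7)
  i=8: ✗ (fails at j=8)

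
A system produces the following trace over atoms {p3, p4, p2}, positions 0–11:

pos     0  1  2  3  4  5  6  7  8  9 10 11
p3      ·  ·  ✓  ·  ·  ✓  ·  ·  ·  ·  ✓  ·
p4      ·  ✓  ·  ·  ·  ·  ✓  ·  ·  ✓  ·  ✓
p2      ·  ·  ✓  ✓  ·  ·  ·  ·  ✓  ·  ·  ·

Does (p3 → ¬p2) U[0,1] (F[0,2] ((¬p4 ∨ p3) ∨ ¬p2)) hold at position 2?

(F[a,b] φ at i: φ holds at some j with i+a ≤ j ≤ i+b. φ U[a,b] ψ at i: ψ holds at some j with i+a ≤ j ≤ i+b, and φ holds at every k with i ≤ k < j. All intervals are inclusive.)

True

Need some j in [2,3] with F[0,2] ((¬p4 ∨ p3) ∨ ¬p2), and (p3 → ¬p2) at every k in [2,j-1].
  j=2: F[0,2] ((¬p4 ∨ p3) ∨ ¬p2) holds; no prefix to check → satisfied.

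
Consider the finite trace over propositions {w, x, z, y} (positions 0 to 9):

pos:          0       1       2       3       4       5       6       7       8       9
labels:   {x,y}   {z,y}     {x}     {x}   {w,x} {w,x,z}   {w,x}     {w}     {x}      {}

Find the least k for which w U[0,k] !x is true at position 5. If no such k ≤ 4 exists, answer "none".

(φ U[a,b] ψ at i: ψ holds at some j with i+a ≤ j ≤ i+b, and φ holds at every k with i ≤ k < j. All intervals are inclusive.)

Need earliest j ≥ 5 with !x, and w at every k in [5,j-1].
  j=5: rhs fails.
  j=6: rhs fails.
  j=7: rhs holds; lhs holds on [5,6]. k = 2.

2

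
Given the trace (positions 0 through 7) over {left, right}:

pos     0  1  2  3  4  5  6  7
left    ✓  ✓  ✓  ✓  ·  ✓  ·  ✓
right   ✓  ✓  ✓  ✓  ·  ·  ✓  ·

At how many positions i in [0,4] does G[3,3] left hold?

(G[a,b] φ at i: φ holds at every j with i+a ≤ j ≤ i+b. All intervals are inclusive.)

Evaluate at each i in [0,4]:
  i=0: ✓ (all of [3,3])
  i=1: ✗ (fails at j=4)
  i=2: ✓ (all of [5,5])
  i=3: ✗ (fails at j=6)
  i=4: ✓ (all of [7,7])
Positions where it holds: {0, 2, 4} → 3.

3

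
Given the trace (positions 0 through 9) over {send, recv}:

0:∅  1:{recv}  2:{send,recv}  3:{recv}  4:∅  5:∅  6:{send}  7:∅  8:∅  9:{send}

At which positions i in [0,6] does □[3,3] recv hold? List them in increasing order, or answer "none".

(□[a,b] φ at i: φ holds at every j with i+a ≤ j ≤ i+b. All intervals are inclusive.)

Evaluate at each i in [0,6]:
  i=0: ✓ (all of [3,3])
  i=1: ✗ (fails at j=4)
  i=2: ✗ (fails at j=5)
  i=3: ✗ (fails at j=6)
  i=4: ✗ (fails at j=7)
  i=5: ✗ (fails at j=8)
  i=6: ✗ (fails at j=9)

0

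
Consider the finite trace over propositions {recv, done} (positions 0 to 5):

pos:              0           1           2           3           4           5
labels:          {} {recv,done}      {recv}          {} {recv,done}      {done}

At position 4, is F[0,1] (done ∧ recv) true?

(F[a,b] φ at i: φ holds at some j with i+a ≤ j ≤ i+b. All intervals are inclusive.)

Yes

Check (done ∧ recv) at each j in [4,5]:
  j=4: true
  j=5: false
Found at j=4 → formula holds.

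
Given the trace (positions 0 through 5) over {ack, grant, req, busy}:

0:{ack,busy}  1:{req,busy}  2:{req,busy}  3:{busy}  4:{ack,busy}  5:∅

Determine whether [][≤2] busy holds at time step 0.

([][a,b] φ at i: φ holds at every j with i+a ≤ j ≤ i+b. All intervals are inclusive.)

Check busy at every j in [0,2]:
  j=0: true
  j=1: true
  j=2: true
All positions satisfy it → formula holds.

Yes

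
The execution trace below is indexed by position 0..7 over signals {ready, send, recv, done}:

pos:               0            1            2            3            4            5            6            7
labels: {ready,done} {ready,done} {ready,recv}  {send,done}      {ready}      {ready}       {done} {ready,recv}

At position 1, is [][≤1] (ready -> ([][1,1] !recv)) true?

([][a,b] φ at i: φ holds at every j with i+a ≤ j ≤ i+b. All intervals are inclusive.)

Does not hold

Check (ready -> ([][1,1] !recv)) at every j in [1,2]:
  j=1: antecedent true; consequent fails at 2 → ✗
  j=2: antecedent true; consequent holds on [3,3] → ✓
Fails at j=1 → formula fails.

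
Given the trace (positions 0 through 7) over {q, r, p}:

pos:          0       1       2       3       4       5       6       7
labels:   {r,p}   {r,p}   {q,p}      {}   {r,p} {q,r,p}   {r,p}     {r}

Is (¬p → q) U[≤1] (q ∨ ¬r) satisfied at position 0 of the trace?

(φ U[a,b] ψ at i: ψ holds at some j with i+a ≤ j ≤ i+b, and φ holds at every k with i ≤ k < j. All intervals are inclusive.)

False

Need some j in [0,1] with (q ∨ ¬r), and (¬p → q) at every k in [0,j-1].
  j=0: (q ∨ ¬r) false.
  j=1: (q ∨ ¬r) false.
No j in the window works → until fails.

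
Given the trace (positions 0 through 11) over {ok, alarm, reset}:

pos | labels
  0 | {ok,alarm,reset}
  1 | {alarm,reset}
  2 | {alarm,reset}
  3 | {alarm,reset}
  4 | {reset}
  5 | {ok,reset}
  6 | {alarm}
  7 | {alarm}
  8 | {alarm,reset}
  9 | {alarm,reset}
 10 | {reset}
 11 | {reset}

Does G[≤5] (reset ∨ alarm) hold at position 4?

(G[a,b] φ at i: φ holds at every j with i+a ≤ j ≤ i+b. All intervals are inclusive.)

Check (reset ∨ alarm) at every j in [4,9]:
  j=4: true
  j=5: true
  j=6: true
  j=7: true
  j=8: true
  j=9: true
All positions satisfy it → formula holds.

Yes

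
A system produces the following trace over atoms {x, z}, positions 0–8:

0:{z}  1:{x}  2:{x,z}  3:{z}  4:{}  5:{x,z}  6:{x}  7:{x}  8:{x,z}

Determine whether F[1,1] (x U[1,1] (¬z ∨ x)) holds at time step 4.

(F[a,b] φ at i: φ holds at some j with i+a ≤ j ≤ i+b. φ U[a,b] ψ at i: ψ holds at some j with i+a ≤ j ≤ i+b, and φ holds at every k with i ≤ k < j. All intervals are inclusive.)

Check (x U[1,1] (¬z ∨ x)) at each j in [5,5]:
  j=5: holds
Found at j=5 → formula holds.

Holds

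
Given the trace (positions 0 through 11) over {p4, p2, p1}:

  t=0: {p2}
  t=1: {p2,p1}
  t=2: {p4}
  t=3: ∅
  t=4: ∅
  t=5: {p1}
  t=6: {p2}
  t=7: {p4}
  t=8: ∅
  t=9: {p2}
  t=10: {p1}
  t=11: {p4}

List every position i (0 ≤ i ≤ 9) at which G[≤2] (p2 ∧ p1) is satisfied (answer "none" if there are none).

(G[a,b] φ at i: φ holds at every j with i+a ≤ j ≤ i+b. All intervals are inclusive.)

Evaluate at each i in [0,9]:
  i=0: ✗ (fails at j=0)
  i=1: ✗ (fails at j=2)
  i=2: ✗ (fails at j=2)
  i=3: ✗ (fails at j=3)
  i=4: ✗ (fails at j=4)
  i=5: ✗ (fails at j=5)
  i=6: ✗ (fails at j=6)
  i=7: ✗ (fails at j=7)
  i=8: ✗ (fails at j=8)
  i=9: ✗ (fails at j=9)

none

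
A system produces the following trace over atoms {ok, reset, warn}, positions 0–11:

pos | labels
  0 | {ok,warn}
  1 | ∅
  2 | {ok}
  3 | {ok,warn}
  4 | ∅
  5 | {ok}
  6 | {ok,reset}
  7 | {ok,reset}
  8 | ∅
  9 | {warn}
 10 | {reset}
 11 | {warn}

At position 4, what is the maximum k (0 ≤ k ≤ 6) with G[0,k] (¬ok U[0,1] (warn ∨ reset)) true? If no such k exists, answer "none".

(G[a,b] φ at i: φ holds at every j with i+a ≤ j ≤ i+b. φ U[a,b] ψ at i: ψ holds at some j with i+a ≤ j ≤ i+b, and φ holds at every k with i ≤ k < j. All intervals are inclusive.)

none

(¬ok U[0,1] (warn ∨ reset)) must hold from j=4 onward; find where it first fails.
  j=4: fails → no k works.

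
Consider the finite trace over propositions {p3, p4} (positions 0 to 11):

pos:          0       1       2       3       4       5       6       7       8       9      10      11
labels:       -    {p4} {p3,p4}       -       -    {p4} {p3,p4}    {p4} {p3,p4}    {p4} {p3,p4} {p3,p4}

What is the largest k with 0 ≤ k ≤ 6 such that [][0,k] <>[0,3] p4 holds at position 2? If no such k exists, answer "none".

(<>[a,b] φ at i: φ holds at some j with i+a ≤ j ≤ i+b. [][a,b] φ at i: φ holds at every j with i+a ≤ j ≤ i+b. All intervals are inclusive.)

6

<>[0,3] p4 must hold from j=2 onward; find where it first fails.
  j=2: holds
  j=3: holds
  j=4: holds
  j=5: holds
  j=6: holds
  j=7: holds
  j=8: holds
Holds through j=8; largest k = 6.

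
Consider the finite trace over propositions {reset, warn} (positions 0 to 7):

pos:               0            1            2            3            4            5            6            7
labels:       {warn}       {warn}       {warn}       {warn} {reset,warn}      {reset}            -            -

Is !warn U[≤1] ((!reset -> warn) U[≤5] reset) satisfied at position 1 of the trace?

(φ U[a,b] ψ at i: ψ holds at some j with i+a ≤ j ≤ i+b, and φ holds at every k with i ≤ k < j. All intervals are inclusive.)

Need some j in [1,2] with ((!reset -> warn) U[≤5] reset), and !warn at every k in [1,j-1].
  j=1: ((!reset -> warn) U[≤5] reset) holds; no prefix to check → satisfied.

Holds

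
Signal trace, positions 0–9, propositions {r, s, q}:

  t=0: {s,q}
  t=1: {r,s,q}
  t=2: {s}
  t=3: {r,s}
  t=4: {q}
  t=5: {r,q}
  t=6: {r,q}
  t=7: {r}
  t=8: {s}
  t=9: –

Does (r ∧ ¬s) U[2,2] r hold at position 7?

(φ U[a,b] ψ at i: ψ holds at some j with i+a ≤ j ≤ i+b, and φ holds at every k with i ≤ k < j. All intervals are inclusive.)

Does not hold

Need some j in [9,9] with r, and (r ∧ ¬s) at every k in [7,j-1].
  j=9: r false.
No j in the window works → until fails.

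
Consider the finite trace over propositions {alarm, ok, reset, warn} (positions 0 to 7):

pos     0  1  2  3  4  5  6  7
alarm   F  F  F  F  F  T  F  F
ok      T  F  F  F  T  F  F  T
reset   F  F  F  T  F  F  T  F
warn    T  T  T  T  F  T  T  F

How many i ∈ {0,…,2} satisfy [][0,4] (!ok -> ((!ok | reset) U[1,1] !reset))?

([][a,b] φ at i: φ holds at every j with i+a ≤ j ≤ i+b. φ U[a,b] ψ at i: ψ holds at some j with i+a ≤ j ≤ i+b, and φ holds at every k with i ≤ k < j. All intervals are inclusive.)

0

Evaluate at each i in [0,2]:
  i=0: ✗ (fails at j=2)
  i=1: ✗ (fails at j=2)
  i=2: ✗ (fails at j=2)
Positions where it holds: {} → 0.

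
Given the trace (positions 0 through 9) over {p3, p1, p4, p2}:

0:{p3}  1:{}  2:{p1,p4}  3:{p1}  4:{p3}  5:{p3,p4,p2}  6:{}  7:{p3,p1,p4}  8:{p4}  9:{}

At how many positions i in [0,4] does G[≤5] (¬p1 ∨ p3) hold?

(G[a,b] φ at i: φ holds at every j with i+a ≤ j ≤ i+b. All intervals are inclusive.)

1

Evaluate at each i in [0,4]:
  i=0: ✗ (fails at j=2)
  i=1: ✗ (fails at j=2)
  i=2: ✗ (fails at j=2)
  i=3: ✗ (fails at j=3)
  i=4: ✓ (all of [4,9])
Positions where it holds: {4} → 1.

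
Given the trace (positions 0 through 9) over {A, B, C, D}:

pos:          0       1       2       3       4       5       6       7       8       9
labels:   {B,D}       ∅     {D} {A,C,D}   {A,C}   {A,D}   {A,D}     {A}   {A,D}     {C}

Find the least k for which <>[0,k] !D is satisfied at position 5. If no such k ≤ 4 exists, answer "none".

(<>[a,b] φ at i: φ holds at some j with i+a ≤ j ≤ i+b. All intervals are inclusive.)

2

Scan j = 5,6,… for !D:
  j=5: fails
  j=6: fails
  j=7: holds
First hit at j=7, so smallest k = 7-5 = 2.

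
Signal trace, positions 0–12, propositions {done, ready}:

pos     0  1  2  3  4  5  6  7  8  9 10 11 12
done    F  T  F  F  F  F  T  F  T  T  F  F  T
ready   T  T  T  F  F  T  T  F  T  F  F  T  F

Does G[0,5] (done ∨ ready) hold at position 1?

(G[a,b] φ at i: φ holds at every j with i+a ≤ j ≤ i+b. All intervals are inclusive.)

Does not hold

Check (done ∨ ready) at every j in [1,6]:
  j=1: true
  j=2: true
  j=3: false
  j=4: false
  j=5: true
  j=6: true
Fails at j=3 → formula fails.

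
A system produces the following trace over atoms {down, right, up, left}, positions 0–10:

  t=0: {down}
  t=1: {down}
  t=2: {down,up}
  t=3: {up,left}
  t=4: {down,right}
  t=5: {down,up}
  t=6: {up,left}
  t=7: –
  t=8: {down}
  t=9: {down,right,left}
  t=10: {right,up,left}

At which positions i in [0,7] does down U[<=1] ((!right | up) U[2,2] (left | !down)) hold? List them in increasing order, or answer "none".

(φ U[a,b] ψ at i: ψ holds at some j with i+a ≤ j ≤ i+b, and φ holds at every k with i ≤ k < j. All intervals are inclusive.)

0, 1, 4, 5, 7

Evaluate at each i in [0,7]:
  i=0: ✓ (rhs at j=1; lhs holds on [0,0])
  i=1: ✓ (rhs at j=1)
  i=2: ✗ (no rhs in [2,3])
  i=3: ✗ (no rhs in [3,4])
  i=4: ✓ (rhs at j=5; lhs holds on [4,4])
  i=5: ✓ (rhs at j=5)
  i=6: ✗ (lhs fails at k=6 before rhs at j=7)
  i=7: ✓ (rhs at j=7)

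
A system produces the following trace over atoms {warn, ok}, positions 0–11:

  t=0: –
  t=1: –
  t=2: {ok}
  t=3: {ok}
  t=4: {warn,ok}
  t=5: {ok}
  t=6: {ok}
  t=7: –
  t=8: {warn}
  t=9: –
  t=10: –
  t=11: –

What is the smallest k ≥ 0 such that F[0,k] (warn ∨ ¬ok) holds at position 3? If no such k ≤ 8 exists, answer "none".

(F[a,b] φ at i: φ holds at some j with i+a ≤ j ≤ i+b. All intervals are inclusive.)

1

Scan j = 3,4,… for (warn ∨ ¬ok):
  j=3: fails
  j=4: holds
First hit at j=4, so smallest k = 4-3 = 1.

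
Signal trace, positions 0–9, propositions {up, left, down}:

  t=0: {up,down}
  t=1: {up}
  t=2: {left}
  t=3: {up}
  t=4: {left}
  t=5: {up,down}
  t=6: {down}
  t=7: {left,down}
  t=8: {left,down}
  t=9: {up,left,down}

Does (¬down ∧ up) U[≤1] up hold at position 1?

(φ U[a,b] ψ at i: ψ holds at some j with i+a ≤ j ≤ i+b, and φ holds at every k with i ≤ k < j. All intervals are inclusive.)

Need some j in [1,2] with up, and (¬down ∧ up) at every k in [1,j-1].
  j=1: up holds; no prefix to check → satisfied.

Holds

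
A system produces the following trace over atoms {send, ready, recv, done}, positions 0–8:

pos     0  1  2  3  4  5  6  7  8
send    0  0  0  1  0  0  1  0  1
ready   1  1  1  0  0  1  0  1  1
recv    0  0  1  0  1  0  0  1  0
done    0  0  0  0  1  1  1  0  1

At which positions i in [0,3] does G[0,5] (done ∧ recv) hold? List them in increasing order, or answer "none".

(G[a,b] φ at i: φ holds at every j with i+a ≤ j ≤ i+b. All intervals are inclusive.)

Evaluate at each i in [0,3]:
  i=0: ✗ (fails at j=0)
  i=1: ✗ (fails at j=1)
  i=2: ✗ (fails at j=2)
  i=3: ✗ (fails at j=3)

none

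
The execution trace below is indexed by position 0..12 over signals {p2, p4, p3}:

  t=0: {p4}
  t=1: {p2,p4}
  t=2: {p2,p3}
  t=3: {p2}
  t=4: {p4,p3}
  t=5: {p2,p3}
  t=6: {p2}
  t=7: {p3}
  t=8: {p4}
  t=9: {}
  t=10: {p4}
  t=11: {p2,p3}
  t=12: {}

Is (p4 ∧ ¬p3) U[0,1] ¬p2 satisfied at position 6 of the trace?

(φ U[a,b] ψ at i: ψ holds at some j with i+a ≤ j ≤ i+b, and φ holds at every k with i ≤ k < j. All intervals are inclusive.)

Need some j in [6,7] with ¬p2, and (p4 ∧ ¬p3) at every k in [6,j-1].
  j=6: ¬p2 false.
  j=7: ¬p2 holds, but (p4 ∧ ¬p3) fails at k=6 → not this j.
No j in the window works → until fails.

False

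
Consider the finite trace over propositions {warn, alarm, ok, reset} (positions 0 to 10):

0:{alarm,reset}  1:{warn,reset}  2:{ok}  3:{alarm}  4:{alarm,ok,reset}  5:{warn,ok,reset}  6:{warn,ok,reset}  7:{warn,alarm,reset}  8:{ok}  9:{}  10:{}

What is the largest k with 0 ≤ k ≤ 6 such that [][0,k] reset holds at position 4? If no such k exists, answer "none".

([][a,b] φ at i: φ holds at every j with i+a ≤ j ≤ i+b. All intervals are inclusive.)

reset must hold from j=4 onward; find where it first fails.
  j=4: holds
  j=5: holds
  j=6: holds
  j=7: holds
  j=8: fails
Holds on [4,7], so largest k = 3.

3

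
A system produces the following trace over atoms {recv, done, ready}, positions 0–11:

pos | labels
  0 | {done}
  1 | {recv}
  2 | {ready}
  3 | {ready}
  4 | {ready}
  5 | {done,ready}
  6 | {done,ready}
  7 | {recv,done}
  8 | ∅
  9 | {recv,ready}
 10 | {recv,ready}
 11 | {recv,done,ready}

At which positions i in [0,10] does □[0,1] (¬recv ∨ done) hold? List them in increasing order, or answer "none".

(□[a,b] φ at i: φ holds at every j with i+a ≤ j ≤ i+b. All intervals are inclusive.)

2, 3, 4, 5, 6, 7

Evaluate at each i in [0,10]:
  i=0: ✗ (fails at j=1)
  i=1: ✗ (fails at j=1)
  i=2: ✓ (all of [2,3])
  i=3: ✓ (all of [3,4])
  i=4: ✓ (all of [4,5])
  i=5: ✓ (all of [5,6])
  i=6: ✓ (all of [6,7])
  i=7: ✓ (all of [7,8])
  i=8: ✗ (fails at j=9)
  i=9: ✗ (fails at j=9)
  i=10: ✗ (fails at j=10)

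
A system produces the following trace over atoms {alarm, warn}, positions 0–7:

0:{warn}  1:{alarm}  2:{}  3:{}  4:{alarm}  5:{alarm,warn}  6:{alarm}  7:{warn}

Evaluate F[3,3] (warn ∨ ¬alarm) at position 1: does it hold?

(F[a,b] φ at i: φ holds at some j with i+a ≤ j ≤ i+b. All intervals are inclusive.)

Check (warn ∨ ¬alarm) at each j in [4,4]:
  j=4: false
No position in the window satisfies it → formula fails.

No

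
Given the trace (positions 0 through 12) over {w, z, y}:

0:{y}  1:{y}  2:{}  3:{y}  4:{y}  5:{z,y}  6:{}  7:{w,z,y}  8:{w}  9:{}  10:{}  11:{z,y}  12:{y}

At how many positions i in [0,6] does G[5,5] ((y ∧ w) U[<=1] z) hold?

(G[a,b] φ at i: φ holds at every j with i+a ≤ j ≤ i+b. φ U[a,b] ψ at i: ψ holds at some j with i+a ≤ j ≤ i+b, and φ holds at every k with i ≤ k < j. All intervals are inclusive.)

3

Evaluate at each i in [0,6]:
  i=0: ✓ (all of [5,5])
  i=1: ✗ (fails at j=6)
  i=2: ✓ (all of [7,7])
  i=3: ✗ (fails at j=8)
  i=4: ✗ (fails at j=9)
  i=5: ✗ (fails at j=10)
  i=6: ✓ (all of [11,11])
Positions where it holds: {0, 2, 6} → 3.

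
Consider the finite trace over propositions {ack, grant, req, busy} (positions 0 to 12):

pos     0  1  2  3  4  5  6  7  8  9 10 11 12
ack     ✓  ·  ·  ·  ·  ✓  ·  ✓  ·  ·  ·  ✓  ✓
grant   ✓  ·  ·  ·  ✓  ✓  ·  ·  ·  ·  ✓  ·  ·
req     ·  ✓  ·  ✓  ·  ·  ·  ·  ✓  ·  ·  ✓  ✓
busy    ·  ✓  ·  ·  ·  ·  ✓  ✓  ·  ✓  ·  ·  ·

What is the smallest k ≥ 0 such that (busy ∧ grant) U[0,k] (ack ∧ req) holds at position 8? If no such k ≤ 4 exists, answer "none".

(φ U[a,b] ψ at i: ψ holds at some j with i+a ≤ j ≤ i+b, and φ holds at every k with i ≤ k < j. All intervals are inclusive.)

none

Need earliest j ≥ 8 with (ack ∧ req), and (busy ∧ grant) at every k in [8,j-1].
  j=8: rhs fails.
  j=9: rhs fails.
  j=10: rhs fails.
  j=11: rhs holds but lhs fails at k=8.
  j=12: rhs holds but lhs fails at k=8.
No witness within the range → none.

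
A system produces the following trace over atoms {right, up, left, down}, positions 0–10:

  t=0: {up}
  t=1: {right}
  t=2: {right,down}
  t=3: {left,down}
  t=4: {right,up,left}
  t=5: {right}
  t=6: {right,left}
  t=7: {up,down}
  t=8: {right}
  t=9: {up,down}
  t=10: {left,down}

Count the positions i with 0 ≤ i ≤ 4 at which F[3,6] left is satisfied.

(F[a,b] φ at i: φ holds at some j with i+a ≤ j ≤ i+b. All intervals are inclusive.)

5

Evaluate at each i in [0,4]:
  i=0: ✓ (witness j=3)
  i=1: ✓ (witness j=4)
  i=2: ✓ (witness j=6)
  i=3: ✓ (witness j=6)
  i=4: ✓ (witness j=10)
Positions where it holds: {0, 1, 2, 3, 4} → 5.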